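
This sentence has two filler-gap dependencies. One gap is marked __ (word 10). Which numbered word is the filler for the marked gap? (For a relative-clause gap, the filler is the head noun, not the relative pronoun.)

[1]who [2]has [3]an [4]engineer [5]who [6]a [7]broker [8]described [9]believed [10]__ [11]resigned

1

The marked gap is the subject of "resigned".
Its filler is the fronted wh-phrase "who", at word 1.
(The other dependency links word 4 to a gap after word 8.)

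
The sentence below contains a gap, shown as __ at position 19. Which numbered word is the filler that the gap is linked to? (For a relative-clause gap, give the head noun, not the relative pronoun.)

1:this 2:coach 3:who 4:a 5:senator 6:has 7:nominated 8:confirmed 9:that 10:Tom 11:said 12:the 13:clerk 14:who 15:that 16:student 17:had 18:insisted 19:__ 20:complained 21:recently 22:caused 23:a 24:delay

13

The gap at 19 is the subject of "complained", inside a relative clause.
The relative pronoun is "who" (word 14); it is bound by the head noun immediately before it.
Its filler is the head noun "clerk", at word 13.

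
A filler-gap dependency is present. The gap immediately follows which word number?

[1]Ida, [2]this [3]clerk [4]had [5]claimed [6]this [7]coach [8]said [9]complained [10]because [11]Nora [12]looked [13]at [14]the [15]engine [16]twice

8

The displaced element is "Ida" (word 1).
It is linked across 2 clause boundaries (Ø → Ø).
It functions as the subject of "complained", so the gap sits immediately after word 8 ("said").
Base order: This clerk had claimed this coach said Ida complained because Nora looked at the engine twice.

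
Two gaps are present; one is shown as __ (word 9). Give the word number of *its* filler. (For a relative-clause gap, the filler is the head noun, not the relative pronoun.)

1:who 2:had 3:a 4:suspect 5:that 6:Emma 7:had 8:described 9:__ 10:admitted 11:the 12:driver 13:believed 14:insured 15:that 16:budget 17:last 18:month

4

The marked gap is inside the relative clause, the direct object of "described".
Its filler is the head noun "suspect" (via "that"), at word 4.
(The other dependency links word 1 to a gap after word 13.)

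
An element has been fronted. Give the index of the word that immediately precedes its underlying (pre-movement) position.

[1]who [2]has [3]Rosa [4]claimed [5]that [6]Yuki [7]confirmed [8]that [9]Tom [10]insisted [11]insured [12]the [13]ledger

The displaced element is "who" (word 1).
It is linked across 3 clause boundaries (that → that → Ø).
It functions as the subject of "insured", so the gap sits immediately after word 10 ("insisted").
Base order: Rosa has claimed that Yuki confirmed that Tom insisted that who insured the ledger.

10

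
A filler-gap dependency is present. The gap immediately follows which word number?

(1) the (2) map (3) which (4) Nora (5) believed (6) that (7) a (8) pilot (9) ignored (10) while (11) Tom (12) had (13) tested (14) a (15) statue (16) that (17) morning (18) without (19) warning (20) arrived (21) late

The displaced element is "the map" (word 2).
It is linked across 1 clause boundary (that).
It functions as the direct object of "ignored", so the gap sits immediately after word 9 ("ignored").
Base order: Nora believed that a pilot ignored the map while Tom had tested a statue that morning without warning.

9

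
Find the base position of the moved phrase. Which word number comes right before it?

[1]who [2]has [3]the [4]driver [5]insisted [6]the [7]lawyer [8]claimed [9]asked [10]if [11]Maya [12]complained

8

The displaced element is "who" (word 1).
It is linked across 2 clause boundaries (Ø → Ø).
It functions as the subject of "asked", so the gap sits immediately after word 8 ("claimed").
Base order: The driver has insisted the lawyer claimed that who asked if Maya complained.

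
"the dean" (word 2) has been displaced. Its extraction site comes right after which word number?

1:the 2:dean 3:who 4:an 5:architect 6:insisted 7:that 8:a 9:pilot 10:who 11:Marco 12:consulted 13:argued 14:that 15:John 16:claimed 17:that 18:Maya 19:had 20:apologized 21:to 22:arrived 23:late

21

The displaced element is "the dean" (word 2).
It is linked across 3 clause boundaries (that → that → that).
It functions as the object of the preposition "to" of "apologized", so the gap sits immediately after word 21 ("to").
Base order: An architect insisted that a pilot who Marco consulted argued that John claimed that Maya had apologized to the dean.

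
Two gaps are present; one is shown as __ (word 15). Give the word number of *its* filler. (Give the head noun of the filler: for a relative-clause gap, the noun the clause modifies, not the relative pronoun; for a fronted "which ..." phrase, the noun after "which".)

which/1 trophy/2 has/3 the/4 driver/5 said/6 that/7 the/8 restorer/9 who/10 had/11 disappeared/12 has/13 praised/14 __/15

2

The marked gap is the direct object of "praised".
Its filler is the fronted wh-phrase "which trophy", at word 2.
(The other dependency links word 9 to a gap after word 10.)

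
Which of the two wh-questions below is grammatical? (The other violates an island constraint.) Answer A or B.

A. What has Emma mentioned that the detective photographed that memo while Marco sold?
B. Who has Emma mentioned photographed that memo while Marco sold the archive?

B

In A, the wh-phrase is extracted from inside an adjunct island (introduced by "while"), which blocks movement.
In B, the extraction path crosses only that-complement boundaries, which are transparent.
So B is grammatical.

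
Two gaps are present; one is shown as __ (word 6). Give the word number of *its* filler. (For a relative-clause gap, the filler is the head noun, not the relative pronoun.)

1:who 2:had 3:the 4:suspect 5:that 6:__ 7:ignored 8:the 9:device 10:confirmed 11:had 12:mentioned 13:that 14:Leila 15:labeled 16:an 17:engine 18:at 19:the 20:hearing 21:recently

The marked gap is inside the relative clause, the subject of "ignored".
Its filler is the head noun "suspect" (via "that"), at word 4.
(The other dependency links word 1 to a gap after word 10.)

4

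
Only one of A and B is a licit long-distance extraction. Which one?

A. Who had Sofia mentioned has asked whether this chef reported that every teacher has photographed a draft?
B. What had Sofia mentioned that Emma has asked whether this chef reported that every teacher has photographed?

A

In B, the wh-phrase is extracted from inside a wh-island (introduced by "whether"), which blocks movement.
In A, the extraction path crosses only that-complement boundaries, which are transparent.
So A is grammatical.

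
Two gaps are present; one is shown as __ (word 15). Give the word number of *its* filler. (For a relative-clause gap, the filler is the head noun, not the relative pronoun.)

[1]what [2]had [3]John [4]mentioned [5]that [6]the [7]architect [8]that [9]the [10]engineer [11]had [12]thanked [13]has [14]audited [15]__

The marked gap is the direct object of "audited".
Its filler is the fronted wh-phrase "what", at word 1.
(The other dependency links word 7 to a gap after word 12.)

1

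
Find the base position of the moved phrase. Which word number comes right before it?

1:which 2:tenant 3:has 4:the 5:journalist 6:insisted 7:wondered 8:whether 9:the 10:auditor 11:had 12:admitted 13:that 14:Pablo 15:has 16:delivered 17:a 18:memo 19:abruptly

6

The displaced element is "which tenant" (word 2).
It is linked across 1 clause boundary (Ø).
It functions as the subject of "wondered", so the gap sits immediately after word 6 ("insisted").
Base order: The journalist has insisted that which tenant wondered whether the auditor had admitted that Pablo has delivered a memo abruptly.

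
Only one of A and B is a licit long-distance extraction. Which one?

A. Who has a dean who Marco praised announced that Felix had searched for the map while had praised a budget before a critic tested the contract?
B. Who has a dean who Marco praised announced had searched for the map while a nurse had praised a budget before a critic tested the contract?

In A, the wh-phrase is extracted from inside an adjunct island (introduced by "while"), which blocks movement.
In B, the extraction path crosses only that-complement boundaries, which are transparent.
So B is grammatical.

B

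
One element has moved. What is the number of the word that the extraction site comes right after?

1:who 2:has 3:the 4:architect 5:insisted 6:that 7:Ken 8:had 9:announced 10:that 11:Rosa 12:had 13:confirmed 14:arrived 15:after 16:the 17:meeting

The displaced element is "who" (word 1).
It is linked across 3 clause boundaries (that → that → Ø).
It functions as the subject of "arrived", so the gap sits immediately after word 13 ("confirmed").
Base order: The architect has insisted that Ken had announced that Rosa had confirmed that who arrived after the meeting.

13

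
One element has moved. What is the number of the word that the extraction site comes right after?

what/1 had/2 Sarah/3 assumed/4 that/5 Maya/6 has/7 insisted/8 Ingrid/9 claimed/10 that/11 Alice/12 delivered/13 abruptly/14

13

The displaced element is "what" (word 1).
It is linked across 3 clause boundaries (that → Ø → that).
It functions as the direct object of "delivered", so the gap sits immediately after word 13 ("delivered").
Base order: Sarah had assumed that Maya has insisted Ingrid claimed that Alice delivered what abruptly.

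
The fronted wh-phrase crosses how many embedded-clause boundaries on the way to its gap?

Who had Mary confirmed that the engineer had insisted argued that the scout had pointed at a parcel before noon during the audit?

2

"who" is extracted from the subject of "argued".
Boundaries crossed, outermost first: [that], [Ø] — 2 in total.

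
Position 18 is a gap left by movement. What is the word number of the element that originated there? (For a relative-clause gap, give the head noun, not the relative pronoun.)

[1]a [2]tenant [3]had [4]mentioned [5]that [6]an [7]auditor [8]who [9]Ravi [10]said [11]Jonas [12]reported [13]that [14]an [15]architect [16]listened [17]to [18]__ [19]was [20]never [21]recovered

The gap at 18 is the prepositional object of "listened", inside a relative clause.
The relative pronoun is "who" (word 8); it is bound by the head noun immediately before it.
Its filler is the head noun "auditor", at word 7.

7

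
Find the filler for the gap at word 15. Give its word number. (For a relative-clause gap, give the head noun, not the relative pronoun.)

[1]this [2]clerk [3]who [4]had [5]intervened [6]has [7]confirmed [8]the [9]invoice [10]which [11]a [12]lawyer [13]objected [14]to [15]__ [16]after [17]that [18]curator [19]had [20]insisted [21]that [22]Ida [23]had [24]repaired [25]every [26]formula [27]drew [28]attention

The gap at 15 is the prepositional object of "objected", inside a relative clause.
The relative pronoun is "which" (word 10); it is bound by the head noun immediately before it.
Its filler is the head noun "invoice", at word 9.

9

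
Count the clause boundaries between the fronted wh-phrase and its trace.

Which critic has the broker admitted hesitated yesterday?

"which critic" is extracted from the subject of "hesitated".
Boundaries crossed, outermost first: [Ø] — 1 in total.

1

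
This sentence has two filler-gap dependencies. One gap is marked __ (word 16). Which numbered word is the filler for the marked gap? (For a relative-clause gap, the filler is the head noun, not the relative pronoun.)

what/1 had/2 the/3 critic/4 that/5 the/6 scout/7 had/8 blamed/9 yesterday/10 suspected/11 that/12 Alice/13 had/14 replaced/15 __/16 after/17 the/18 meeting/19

1

The marked gap is the direct object of "replaced".
Its filler is the fronted wh-phrase "what", at word 1.
(The other dependency links word 4 to a gap after word 9.)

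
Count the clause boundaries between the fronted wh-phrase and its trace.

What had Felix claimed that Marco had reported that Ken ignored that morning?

2

"what" is extracted from the object of "ignored".
Boundaries crossed, outermost first: [that], [that] — 2 in total.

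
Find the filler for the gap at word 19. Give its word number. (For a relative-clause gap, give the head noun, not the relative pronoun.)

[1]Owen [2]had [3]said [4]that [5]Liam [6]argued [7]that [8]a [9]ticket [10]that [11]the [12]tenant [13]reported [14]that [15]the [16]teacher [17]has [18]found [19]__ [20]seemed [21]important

9

The gap at 19 is the object of "found", inside a relative clause.
The relative pronoun is "that" (word 10); it is bound by the head noun immediately before it.
Its filler is the head noun "ticket", at word 9.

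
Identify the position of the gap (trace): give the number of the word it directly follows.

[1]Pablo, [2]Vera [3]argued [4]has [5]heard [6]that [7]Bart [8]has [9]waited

3

The displaced element is "Pablo" (word 1).
It is linked across 1 clause boundary (Ø).
It functions as the subject of "heard", so the gap sits immediately after word 3 ("argued").
Base order: Vera argued that Pablo has heard that Bart has waited.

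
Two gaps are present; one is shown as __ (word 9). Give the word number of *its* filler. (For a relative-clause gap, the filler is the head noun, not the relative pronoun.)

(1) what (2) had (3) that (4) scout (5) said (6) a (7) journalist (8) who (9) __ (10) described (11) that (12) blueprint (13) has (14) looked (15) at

The marked gap is inside the relative clause, the subject of "described".
Its filler is the head noun "journalist" (via "who"), at word 7.
(The other dependency links word 1 to a gap after word 15.)

7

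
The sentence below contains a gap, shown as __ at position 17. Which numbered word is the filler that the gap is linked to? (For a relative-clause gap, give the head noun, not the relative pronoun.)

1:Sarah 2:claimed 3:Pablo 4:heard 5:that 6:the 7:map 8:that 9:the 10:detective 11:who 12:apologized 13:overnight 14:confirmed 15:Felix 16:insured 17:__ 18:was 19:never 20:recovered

7

The gap at 17 is the object of "insured", inside a relative clause.
The relative pronoun is "that" (word 8); it is bound by the head noun immediately before it.
Its filler is the head noun "map", at word 7.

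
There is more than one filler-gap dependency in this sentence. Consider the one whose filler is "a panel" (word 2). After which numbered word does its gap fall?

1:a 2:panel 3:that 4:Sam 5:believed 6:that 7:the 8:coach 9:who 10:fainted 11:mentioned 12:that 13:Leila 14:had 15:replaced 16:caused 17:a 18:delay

The displaced element is "a panel" (word 2).
It is linked across 2 clause boundaries (that → that).
It functions as the direct object of "replaced", so the gap sits immediately after word 15 ("replaced").
Base order: Sam believed that the coach who fainted mentioned that Leila had replaced a panel.

15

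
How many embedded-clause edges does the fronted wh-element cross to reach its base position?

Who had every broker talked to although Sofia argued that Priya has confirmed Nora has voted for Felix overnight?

"who" originates inside the matrix clause — no clause boundary is crossed.

0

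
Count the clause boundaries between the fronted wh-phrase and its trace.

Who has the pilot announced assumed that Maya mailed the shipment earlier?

1

"who" is extracted from the subject of "assumed".
Boundaries crossed, outermost first: [Ø] — 1 in total.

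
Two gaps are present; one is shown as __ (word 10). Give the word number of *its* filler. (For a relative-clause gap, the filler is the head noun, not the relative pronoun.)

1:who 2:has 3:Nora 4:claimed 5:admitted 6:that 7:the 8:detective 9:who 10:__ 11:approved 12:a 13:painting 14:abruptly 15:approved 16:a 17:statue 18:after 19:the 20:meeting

The marked gap is inside the relative clause, the subject of "approved".
Its filler is the head noun "detective" (via "who"), at word 8.
(The other dependency links word 1 to a gap after word 4.)

8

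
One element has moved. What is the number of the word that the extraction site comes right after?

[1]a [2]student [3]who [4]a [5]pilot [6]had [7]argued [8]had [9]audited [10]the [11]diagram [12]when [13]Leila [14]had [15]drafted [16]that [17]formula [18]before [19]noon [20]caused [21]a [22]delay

The displaced element is "a student" (word 2).
It is linked across 1 clause boundary (Ø).
It functions as the subject of "audited", so the gap sits immediately after word 7 ("argued").
Base order: A pilot had argued that a student had audited the diagram when Leila had drafted that formula before noon.

7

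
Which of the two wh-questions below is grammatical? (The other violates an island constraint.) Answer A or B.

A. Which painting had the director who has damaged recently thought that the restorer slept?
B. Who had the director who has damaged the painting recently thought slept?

In A, the wh-phrase is extracted from inside a complex-NP island (relative clause) (introduced by "who"), which blocks movement.
In B, the extraction path crosses only that-complement boundaries, which are transparent.
So B is grammatical.

B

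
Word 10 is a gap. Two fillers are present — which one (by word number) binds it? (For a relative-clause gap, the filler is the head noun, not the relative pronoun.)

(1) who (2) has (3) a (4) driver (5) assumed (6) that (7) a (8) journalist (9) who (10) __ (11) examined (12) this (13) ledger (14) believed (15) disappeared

The marked gap is inside the relative clause, the subject of "examined".
Its filler is the head noun "journalist" (via "who"), at word 8.
(The other dependency links word 1 to a gap after word 14.)

8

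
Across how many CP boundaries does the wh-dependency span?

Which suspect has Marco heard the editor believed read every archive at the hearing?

"which suspect" is extracted from the subject of "read".
Boundaries crossed, outermost first: [Ø], [Ø] — 2 in total.

2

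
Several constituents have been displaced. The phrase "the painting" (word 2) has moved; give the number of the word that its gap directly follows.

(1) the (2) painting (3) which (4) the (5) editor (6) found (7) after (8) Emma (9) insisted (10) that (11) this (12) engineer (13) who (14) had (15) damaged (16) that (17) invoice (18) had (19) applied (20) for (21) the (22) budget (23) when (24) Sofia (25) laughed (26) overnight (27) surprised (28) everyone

6

The displaced element is "the painting" (word 2).
It functions as the direct object of "found", so the gap sits immediately after word 6 ("found").
Base order: The editor found the painting after Emma insisted that this engineer who had damaged that invoice had applied for the budget when Sofia laughed overnight.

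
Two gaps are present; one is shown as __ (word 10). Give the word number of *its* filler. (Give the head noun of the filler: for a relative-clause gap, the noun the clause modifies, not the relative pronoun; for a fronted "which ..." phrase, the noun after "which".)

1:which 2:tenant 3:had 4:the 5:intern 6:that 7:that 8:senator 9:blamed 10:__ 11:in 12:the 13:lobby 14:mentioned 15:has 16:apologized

The marked gap is inside the relative clause, the direct object of "blamed".
Its filler is the head noun "intern" (via "that"), at word 5.
(The other dependency links word 2 to a gap after word 14.)

5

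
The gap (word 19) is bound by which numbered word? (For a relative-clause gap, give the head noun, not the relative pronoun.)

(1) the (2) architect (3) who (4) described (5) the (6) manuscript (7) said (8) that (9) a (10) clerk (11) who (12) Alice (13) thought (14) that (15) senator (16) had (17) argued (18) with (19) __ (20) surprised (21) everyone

The gap at 19 is the prepositional object of "argued", inside a relative clause.
The relative pronoun is "who" (word 11); it is bound by the head noun immediately before it.
Its filler is the head noun "clerk", at word 10.

10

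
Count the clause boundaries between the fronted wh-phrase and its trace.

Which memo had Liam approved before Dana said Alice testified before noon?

"which memo" originates inside the matrix clause — no clause boundary is crossed.

0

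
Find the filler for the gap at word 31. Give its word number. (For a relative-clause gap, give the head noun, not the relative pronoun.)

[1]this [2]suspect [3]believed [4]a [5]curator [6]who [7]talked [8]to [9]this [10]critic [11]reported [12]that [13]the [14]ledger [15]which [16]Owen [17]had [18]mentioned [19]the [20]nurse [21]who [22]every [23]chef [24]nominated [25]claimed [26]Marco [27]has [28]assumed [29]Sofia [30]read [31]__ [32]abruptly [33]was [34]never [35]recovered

14

The gap at 31 is the object of "read", inside a relative clause.
The relative pronoun is "which" (word 15); it is bound by the head noun immediately before it.
Its filler is the head noun "ledger", at word 14.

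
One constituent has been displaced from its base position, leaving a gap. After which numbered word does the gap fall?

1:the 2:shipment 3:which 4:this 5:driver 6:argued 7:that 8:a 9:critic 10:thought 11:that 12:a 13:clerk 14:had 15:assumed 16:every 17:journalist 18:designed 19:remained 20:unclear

18

The displaced element is "the shipment" (word 2).
It is linked across 3 clause boundaries (that → that → Ø).
It functions as the direct object of "designed", so the gap sits immediately after word 18 ("designed").
Base order: This driver argued that a critic thought that a clerk had assumed every journalist designed the shipment.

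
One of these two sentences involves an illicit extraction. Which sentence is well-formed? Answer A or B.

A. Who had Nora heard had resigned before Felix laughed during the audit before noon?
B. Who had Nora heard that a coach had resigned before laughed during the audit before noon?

A

In B, the wh-phrase is extracted from inside an adjunct island (introduced by "before"), which blocks movement.
In A, the extraction path crosses only that-complement boundaries, which are transparent.
So A is grammatical.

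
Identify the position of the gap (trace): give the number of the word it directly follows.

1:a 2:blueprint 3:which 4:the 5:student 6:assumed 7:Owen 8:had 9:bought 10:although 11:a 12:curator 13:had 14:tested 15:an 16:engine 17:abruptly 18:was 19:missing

The displaced element is "a blueprint" (word 2).
It is linked across 1 clause boundary (Ø).
It functions as the direct object of "bought", so the gap sits immediately after word 9 ("bought").
Base order: The student assumed Owen had bought a blueprint although a curator had tested an engine abruptly.

9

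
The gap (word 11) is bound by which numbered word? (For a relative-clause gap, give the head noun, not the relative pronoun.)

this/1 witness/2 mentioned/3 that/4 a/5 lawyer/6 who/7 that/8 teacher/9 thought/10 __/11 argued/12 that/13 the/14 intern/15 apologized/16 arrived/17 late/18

The gap at 11 is the subject of "argued", inside a relative clause.
The relative pronoun is "who" (word 7); it is bound by the head noun immediately before it.
Its filler is the head noun "lawyer", at word 6.

6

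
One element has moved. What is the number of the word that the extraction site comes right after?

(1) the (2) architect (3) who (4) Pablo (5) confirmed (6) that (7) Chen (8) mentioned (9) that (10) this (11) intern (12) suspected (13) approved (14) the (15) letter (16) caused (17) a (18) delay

The displaced element is "the architect" (word 2).
It is linked across 3 clause boundaries (that → that → Ø).
It functions as the subject of "approved", so the gap sits immediately after word 12 ("suspected").
Base order: Pablo confirmed that Chen mentioned that this intern suspected that the architect approved the letter.

12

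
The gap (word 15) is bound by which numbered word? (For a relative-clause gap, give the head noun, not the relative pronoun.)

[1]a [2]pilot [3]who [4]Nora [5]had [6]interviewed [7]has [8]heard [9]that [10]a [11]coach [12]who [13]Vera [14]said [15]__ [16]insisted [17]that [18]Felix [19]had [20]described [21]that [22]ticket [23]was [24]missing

11

The gap at 15 is the subject of "insisted", inside a relative clause.
The relative pronoun is "who" (word 12); it is bound by the head noun immediately before it.
Its filler is the head noun "coach", at word 11.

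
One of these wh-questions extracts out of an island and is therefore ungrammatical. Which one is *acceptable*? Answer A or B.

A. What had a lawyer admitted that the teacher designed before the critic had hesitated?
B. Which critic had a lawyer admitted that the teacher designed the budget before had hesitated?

A

In B, the wh-phrase is extracted from inside an adjunct island (introduced by "before"), which blocks movement.
In A, the extraction path crosses only that-complement boundaries, which are transparent.
So A is grammatical.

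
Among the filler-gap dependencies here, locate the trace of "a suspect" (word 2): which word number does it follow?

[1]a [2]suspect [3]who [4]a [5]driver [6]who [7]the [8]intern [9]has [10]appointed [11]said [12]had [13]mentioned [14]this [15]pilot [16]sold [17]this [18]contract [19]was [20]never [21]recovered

The displaced element is "a suspect" (word 2).
It is linked across 1 clause boundary (Ø).
It functions as the subject of "mentioned", so the gap sits immediately after word 11 ("said").
Base order: A driver who the intern has appointed said that a suspect had mentioned this pilot sold this contract.

11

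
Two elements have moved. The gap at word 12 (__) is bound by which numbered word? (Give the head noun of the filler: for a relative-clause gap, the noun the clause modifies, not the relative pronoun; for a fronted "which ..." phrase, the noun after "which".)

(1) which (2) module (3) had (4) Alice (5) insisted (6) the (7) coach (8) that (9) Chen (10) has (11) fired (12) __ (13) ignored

7

The marked gap is inside the relative clause, the direct object of "fired".
Its filler is the head noun "coach" (via "that"), at word 7.
(The other dependency links word 2 to a gap after word 13.)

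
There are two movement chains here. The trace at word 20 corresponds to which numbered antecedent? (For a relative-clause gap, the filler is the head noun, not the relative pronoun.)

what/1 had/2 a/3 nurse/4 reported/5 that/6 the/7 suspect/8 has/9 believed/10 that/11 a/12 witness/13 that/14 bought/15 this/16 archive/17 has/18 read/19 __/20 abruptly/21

1

The marked gap is the direct object of "read".
Its filler is the fronted wh-phrase "what", at word 1.
(The other dependency links word 13 to a gap after word 14.)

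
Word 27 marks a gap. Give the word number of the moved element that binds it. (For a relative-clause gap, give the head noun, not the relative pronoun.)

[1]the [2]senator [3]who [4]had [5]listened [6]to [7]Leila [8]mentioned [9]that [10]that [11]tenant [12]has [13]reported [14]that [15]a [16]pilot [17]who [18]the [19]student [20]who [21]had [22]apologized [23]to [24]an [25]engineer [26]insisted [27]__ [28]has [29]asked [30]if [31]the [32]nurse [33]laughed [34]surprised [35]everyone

16

The gap at 27 is the subject of "asked", inside a relative clause.
The relative pronoun is "who" (word 17); it is bound by the head noun immediately before it.
Its filler is the head noun "pilot", at word 16.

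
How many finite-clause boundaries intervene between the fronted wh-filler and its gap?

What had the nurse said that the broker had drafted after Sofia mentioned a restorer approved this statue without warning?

"what" is extracted from the object of "drafted".
Boundaries crossed, outermost first: [that] — 1 in total.

1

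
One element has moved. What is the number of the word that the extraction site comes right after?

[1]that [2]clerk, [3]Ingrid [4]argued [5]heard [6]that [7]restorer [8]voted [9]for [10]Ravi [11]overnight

4

The displaced element is "that clerk" (word 2).
It is linked across 1 clause boundary (Ø).
It functions as the subject of "heard", so the gap sits immediately after word 4 ("argued").
Base order: Ingrid argued that that clerk heard that restorer voted for Ravi overnight.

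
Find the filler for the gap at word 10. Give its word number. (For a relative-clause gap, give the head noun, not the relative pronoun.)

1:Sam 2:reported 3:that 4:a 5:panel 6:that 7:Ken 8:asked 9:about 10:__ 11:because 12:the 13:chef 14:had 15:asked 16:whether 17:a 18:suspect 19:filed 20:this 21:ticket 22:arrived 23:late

The gap at 10 is the prepositional object of "asked", inside a relative clause.
The relative pronoun is "that" (word 6); it is bound by the head noun immediately before it.
Its filler is the head noun "panel", at word 5.

5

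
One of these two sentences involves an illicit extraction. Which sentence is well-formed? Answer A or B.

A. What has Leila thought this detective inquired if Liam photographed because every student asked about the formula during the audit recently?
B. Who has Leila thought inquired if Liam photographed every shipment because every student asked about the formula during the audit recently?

B

In A, the wh-phrase is extracted from inside a wh-island (introduced by "if"), which blocks movement.
In B, the extraction path crosses only that-complement boundaries, which are transparent.
So B is grammatical.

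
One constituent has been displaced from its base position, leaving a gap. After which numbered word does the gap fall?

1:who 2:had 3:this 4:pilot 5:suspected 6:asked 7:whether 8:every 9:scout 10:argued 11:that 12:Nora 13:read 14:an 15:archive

5

The displaced element is "who" (word 1).
It is linked across 1 clause boundary (Ø).
It functions as the subject of "asked", so the gap sits immediately after word 5 ("suspected").
Base order: This pilot had suspected that who asked whether every scout argued that Nora read an archive.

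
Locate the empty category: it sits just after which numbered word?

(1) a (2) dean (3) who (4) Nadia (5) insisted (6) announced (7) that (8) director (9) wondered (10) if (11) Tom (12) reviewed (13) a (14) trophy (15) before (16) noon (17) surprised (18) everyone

The displaced element is "a dean" (word 2).
It is linked across 1 clause boundary (Ø).
It functions as the subject of "announced", so the gap sits immediately after word 5 ("insisted").
Base order: Nadia insisted that a dean announced that director wondered if Tom reviewed a trophy before noon.

5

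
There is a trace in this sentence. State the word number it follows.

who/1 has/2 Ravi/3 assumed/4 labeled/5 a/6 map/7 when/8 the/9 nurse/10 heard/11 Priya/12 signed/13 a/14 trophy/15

4

The displaced element is "who" (word 1).
It is linked across 1 clause boundary (Ø).
It functions as the subject of "labeled", so the gap sits immediately after word 4 ("assumed").
Base order: Ravi has assumed that who labeled a map when the nurse heard Priya signed a trophy.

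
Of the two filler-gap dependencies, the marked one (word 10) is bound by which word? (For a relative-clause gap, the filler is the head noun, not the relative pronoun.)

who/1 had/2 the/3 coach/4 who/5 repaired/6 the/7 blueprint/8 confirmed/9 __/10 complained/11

The marked gap is the subject of "complained".
Its filler is the fronted wh-phrase "who", at word 1.
(The other dependency links word 4 to a gap after word 5.)

1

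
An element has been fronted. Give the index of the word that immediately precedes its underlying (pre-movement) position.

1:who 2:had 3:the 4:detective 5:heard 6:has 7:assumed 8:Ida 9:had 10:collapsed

5

The displaced element is "who" (word 1).
It is linked across 1 clause boundary (Ø).
It functions as the subject of "assumed", so the gap sits immediately after word 5 ("heard").
Base order: The detective had heard that who has assumed Ida had collapsed.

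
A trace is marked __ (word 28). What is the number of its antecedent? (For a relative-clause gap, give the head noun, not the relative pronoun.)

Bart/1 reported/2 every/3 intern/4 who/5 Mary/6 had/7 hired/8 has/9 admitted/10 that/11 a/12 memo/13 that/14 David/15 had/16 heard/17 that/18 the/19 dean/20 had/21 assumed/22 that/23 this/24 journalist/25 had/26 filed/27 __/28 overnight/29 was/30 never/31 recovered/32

13

The gap at 28 is the object of "filed", inside a relative clause.
The relative pronoun is "that" (word 14); it is bound by the head noun immediately before it.
Its filler is the head noun "memo", at word 13.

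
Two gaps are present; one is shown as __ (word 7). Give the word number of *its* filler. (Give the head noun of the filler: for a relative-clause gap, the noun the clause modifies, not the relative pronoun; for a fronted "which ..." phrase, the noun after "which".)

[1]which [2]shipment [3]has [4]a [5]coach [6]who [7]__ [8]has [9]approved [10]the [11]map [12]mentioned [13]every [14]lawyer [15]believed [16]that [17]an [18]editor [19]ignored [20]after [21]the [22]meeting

The marked gap is inside the relative clause, the subject of "approved".
Its filler is the head noun "coach" (via "who"), at word 5.
(The other dependency links word 2 to a gap after word 19.)

5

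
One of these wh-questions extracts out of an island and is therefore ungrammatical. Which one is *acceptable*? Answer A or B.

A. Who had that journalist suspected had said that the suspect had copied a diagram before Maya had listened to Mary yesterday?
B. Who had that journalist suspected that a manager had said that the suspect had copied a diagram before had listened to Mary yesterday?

A

In B, the wh-phrase is extracted from inside an adjunct island (introduced by "before"), which blocks movement.
In A, the extraction path crosses only that-complement boundaries, which are transparent.
So A is grammatical.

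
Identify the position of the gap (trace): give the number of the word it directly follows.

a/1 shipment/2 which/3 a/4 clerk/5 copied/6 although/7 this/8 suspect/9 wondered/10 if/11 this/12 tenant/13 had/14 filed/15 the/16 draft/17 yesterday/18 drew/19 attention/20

The displaced element is "a shipment" (word 2).
It functions as the direct object of "copied", so the gap sits immediately after word 6 ("copied").
Base order: A clerk copied a shipment although this suspect wondered if this tenant had filed the draft yesterday.

6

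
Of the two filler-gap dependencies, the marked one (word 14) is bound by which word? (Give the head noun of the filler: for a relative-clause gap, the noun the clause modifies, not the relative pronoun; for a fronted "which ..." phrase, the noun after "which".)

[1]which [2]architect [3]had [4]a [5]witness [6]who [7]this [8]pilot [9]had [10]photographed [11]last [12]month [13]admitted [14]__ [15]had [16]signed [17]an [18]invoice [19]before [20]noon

2

The marked gap is the subject of "signed".
Its filler is the fronted wh-phrase "which architect", at word 2.
(The other dependency links word 5 to a gap after word 10.)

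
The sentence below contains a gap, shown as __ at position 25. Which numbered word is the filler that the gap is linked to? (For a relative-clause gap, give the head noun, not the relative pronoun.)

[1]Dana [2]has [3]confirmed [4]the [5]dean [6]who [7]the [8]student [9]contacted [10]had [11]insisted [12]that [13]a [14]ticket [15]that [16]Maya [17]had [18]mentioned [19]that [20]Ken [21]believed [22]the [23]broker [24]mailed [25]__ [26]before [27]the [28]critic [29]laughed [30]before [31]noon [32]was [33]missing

14

The gap at 25 is the object of "mailed", inside a relative clause.
The relative pronoun is "that" (word 15); it is bound by the head noun immediately before it.
Its filler is the head noun "ticket", at word 14.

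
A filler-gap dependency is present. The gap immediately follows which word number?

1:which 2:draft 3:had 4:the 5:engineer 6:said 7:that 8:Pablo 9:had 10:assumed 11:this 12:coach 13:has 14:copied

The displaced element is "which draft" (word 2).
It is linked across 2 clause boundaries (that → Ø).
It functions as the direct object of "copied", so the gap sits immediately after word 14 ("copied").
Base order: The engineer had said that Pablo had assumed this coach has copied which draft.

14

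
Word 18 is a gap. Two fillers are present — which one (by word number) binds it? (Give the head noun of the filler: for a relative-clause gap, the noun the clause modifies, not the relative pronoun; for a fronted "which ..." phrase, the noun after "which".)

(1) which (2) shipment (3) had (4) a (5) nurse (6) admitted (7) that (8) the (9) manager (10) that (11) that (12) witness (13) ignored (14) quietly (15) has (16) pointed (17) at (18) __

2

The marked gap is the object of the preposition "at" of "pointed".
Its filler is the fronted wh-phrase "which shipment", at word 2.
(The other dependency links word 9 to a gap after word 13.)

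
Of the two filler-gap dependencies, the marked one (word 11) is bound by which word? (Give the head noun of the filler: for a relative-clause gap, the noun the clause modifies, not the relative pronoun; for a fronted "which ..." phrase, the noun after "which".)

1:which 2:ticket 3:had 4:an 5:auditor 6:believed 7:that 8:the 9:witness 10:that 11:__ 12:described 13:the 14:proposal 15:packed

The marked gap is inside the relative clause, the subject of "described".
Its filler is the head noun "witness" (via "that"), at word 9.
(The other dependency links word 2 to a gap after word 15.)

9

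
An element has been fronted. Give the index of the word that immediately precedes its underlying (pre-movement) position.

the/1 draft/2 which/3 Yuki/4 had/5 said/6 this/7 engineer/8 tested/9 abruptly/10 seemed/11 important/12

9

The displaced element is "the draft" (word 2).
It is linked across 1 clause boundary (Ø).
It functions as the direct object of "tested", so the gap sits immediately after word 9 ("tested").
Base order: Yuki had said this engineer tested the draft abruptly.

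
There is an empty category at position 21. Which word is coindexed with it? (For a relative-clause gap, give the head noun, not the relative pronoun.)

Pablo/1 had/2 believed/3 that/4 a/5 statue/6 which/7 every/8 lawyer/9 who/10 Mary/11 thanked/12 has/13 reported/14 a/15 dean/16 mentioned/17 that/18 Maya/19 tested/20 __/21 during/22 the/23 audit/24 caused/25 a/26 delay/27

The gap at 21 is the object of "tested", inside a relative clause.
The relative pronoun is "which" (word 7); it is bound by the head noun immediately before it.
Its filler is the head noun "statue", at word 6.

6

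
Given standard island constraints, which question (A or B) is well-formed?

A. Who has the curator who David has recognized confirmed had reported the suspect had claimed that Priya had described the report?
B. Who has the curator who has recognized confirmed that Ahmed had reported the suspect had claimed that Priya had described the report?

In B, the wh-phrase is extracted from inside a complex-NP island (relative clause) (introduced by "who"), which blocks movement.
In A, the extraction path crosses only that-complement boundaries, which are transparent.
So A is grammatical.

A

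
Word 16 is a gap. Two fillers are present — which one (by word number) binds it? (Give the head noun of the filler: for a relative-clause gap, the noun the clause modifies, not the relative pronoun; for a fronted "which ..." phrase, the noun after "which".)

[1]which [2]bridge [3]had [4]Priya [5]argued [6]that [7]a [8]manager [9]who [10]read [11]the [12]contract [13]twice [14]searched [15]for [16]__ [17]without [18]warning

The marked gap is the object of the preposition "for" of "searched".
Its filler is the fronted wh-phrase "which bridge", at word 2.
(The other dependency links word 8 to a gap after word 9.)

2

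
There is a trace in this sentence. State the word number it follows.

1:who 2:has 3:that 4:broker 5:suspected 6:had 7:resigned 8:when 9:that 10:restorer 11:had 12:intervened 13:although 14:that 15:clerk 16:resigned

5

The displaced element is "who" (word 1).
It is linked across 1 clause boundary (Ø).
It functions as the subject of "resigned", so the gap sits immediately after word 5 ("suspected").
Base order: That broker has suspected who had resigned when that restorer had intervened although that clerk resigned.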